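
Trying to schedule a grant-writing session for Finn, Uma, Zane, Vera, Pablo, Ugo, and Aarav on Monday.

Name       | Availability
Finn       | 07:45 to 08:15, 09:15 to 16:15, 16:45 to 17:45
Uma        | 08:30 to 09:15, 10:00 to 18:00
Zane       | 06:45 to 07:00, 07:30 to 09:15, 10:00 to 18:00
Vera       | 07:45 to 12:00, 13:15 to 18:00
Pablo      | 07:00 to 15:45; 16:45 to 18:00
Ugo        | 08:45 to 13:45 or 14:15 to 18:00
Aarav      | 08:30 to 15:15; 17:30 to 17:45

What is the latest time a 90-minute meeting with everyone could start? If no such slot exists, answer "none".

10:30

Finn ∩ Uma: 10:00-16:15, 16:45-17:45.
Finn ∩ Uma ∩ Zane: 10:00-16:15, 16:45-17:45.
Finn ∩ Uma ∩ Zane ∩ Vera: 10:00-12:00, 13:15-16:15, 16:45-17:45.
Finn ∩ Uma ∩ Zane ∩ Vera ∩ Pablo: 10:00-12:00, 13:15-15:45, 16:45-17:45.
Finn ∩ Uma ∩ Zane ∩ Vera ∩ Pablo ∩ Ugo: 10:00-12:00, 13:15-13:45, 14:15-15:45, 16:45-17:45.
Finn ∩ Uma ∩ Zane ∩ Vera ∩ Pablo ∩ Ugo ∩ Aarav: 10:00-12:00, 13:15-13:45, 14:15-15:15, 17:30-17:45.
The last common window of at least 90 minutes is 10:00-12:00; a 90-minute meeting can start as late as 10:30 and still end by 12:00.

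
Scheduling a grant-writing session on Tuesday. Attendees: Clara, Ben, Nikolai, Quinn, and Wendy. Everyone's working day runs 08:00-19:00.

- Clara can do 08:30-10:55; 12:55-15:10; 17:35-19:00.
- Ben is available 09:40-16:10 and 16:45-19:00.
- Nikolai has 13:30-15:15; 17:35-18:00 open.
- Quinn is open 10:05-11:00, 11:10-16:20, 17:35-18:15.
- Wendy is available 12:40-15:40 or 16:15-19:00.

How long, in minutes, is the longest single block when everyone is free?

Clara ∩ Ben: 09:40-10:55, 12:55-15:10, 17:35-19:00.
Clara ∩ Ben ∩ Nikolai: 13:30-15:10, 17:35-18:00.
Clara ∩ Ben ∩ Nikolai ∩ Quinn: 13:30-15:10, 17:35-18:00.
Clara ∩ Ben ∩ Nikolai ∩ Quinn ∩ Wendy: 13:30-15:10, 17:35-18:00.
Those are the intersection windows.
The longest is 13:30-15:10 at 100 minutes.

100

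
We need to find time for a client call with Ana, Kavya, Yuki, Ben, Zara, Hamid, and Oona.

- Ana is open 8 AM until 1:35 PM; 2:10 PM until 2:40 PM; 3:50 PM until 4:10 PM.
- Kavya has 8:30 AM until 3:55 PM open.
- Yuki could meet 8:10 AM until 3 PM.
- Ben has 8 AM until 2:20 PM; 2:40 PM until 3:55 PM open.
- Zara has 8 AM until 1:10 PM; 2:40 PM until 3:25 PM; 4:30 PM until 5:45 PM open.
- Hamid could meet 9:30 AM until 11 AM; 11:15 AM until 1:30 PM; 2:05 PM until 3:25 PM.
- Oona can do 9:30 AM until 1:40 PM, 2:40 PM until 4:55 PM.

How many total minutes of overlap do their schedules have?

205

Ana ∩ Kavya: 08:30-13:35, 14:10-14:40, 15:50-15:55.
Ana ∩ Kavya ∩ Yuki: 08:30-13:35, 14:10-14:40.
Ana ∩ Kavya ∩ Yuki ∩ Ben: 08:30-13:35, 14:10-14:20.
Ana ∩ Kavya ∩ Yuki ∩ Ben ∩ Zara: 08:30-13:10.
Ana ∩ Kavya ∩ Yuki ∩ Ben ∩ Zara ∩ Hamid: 09:30-11:00, 11:15-13:10.
Ana ∩ Kavya ∩ Yuki ∩ Ben ∩ Zara ∩ Hamid ∩ Oona: 09:30-11:00, 11:15-13:10.
Summing the common windows: 90 + 115 = 205 minutes.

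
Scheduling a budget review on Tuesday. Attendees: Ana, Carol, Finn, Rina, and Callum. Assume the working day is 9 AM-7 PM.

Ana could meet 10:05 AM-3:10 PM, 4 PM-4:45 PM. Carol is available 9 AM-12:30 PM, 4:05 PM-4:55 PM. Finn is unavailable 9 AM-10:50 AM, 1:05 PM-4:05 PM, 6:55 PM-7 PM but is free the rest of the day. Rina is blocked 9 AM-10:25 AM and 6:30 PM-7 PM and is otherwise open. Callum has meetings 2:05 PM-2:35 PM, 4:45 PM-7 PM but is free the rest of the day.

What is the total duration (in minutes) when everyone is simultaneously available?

Ana free: 10:05-15:10, 16:00-16:45.
Carol free: 09:00-12:30, 16:05-16:55.
Finn free: 10:50-13:05, 16:05-18:55 (invert busy blocks within the working day).
Rina free: 10:25-18:30 (invert busy blocks within the working day).
Callum free: 09:00-14:05, 14:35-16:45 (invert busy blocks within the working day).
Ana ∩ Carol: 10:05-12:30, 16:05-16:45.
Ana ∩ Carol ∩ Finn: 10:50-12:30, 16:05-16:45.
Ana ∩ Carol ∩ Finn ∩ Rina: 10:50-12:30, 16:05-16:45.
Ana ∩ Carol ∩ Finn ∩ Rina ∩ Callum: 10:50-12:30, 16:05-16:45.
Summing the common windows: 100 + 40 = 140 minutes.

140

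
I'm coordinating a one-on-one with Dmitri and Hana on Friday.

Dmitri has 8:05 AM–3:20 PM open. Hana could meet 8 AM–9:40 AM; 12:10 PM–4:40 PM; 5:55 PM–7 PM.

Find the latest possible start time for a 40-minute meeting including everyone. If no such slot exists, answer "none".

Dmitri ∩ Hana: 08:05-09:40, 12:10-15:20.
The last common window of at least 40 minutes is 12:10-15:20; a 40-minute meeting can start as late as 14:40 and still end by 15:20.

14:40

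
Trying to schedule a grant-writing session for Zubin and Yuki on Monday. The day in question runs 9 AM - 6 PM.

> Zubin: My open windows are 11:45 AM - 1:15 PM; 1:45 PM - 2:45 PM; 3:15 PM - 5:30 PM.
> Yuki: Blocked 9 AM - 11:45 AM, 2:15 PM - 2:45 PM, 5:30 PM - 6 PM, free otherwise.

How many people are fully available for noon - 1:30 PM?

1

Zubin free: 11:45-13:15, 13:45-14:45, 15:15-17:30.
Yuki free: 11:45-14:15, 14:45-17:30 (invert busy blocks within the working day).
Yuki can make the full 12:00-13:30 slot — that's 1.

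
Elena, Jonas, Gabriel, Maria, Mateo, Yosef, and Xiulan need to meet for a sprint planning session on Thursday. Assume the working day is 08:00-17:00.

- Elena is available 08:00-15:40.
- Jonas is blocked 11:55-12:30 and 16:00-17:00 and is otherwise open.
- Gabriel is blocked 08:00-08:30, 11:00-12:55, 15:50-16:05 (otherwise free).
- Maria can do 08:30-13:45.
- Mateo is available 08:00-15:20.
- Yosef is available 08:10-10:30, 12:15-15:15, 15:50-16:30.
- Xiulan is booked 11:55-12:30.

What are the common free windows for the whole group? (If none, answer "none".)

Elena free: 08:00-15:40.
Jonas free: 08:00-11:55, 12:30-16:00 (invert busy blocks within the working day).
Gabriel free: 08:30-11:00, 12:55-15:50, 16:05-17:00 (invert busy blocks within the working day).
Maria free: 08:30-13:45.
Mateo free: 08:00-15:20.
Yosef free: 08:10-10:30, 12:15-15:15, 15:50-16:30.
Xiulan free: 08:00-11:55, 12:30-17:00 (invert busy blocks within the working day).
Elena ∩ Jonas: 08:00-11:55, 12:30-15:40.
Elena ∩ Jonas ∩ Gabriel: 08:30-11:00, 12:55-15:40.
Elena ∩ Jonas ∩ Gabriel ∩ Maria: 08:30-11:00, 12:55-13:45.
Elena ∩ Jonas ∩ Gabriel ∩ Maria ∩ Mateo: 08:30-11:00, 12:55-13:45.
Elena ∩ Jonas ∩ Gabriel ∩ Maria ∩ Mateo ∩ Yosef: 08:30-10:30, 12:55-13:45.
Elena ∩ Jonas ∩ Gabriel ∩ Maria ∩ Mateo ∩ Yosef ∩ Xiulan: 08:30-10:30, 12:55-13:45.
So the common availability across everyone is 08:30-10:30, 12:55-13:45.

08:30-10:30, 12:55-13:45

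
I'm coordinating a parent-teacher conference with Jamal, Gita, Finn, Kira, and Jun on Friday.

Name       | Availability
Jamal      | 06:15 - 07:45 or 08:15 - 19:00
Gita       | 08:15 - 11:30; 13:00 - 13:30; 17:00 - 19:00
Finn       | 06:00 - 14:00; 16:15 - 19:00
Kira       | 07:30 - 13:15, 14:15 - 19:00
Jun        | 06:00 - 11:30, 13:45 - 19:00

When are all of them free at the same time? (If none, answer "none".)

Jamal ∩ Gita: 08:15-11:30, 13:00-13:30, 17:00-19:00.
Jamal ∩ Gita ∩ Finn: 08:15-11:30, 13:00-13:30, 17:00-19:00.
Jamal ∩ Gita ∩ Finn ∩ Kira: 08:15-11:30, 13:00-13:15, 17:00-19:00.
Jamal ∩ Gita ∩ Finn ∩ Kira ∩ Jun: 08:15-11:30, 17:00-19:00.

08:15-11:30, 17:00-19:00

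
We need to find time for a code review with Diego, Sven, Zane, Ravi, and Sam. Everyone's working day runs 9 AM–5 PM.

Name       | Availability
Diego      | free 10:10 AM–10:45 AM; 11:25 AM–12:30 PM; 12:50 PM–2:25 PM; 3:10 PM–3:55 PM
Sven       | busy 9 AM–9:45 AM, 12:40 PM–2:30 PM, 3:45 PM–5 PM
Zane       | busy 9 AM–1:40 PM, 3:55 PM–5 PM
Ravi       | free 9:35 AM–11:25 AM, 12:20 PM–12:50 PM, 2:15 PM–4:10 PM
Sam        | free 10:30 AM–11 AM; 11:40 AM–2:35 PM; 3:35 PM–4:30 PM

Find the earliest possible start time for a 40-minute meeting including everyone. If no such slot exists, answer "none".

none

Diego free: 10:10-10:45, 11:25-12:30, 12:50-14:25, 15:10-15:55.
Sven free: 09:45-12:40, 14:30-15:45 (invert busy blocks within the working day).
Zane free: 13:40-15:55 (invert busy blocks within the working day).
Ravi free: 09:35-11:25, 12:20-12:50, 14:15-16:10.
Sam free: 10:30-11:00, 11:40-14:35, 15:35-16:30.
Diego ∩ Sven: 10:10-10:45, 11:25-12:30, 15:10-15:45.
Diego ∩ Sven ∩ Zane: 15:10-15:45.
Diego ∩ Sven ∩ Zane ∩ Ravi: 15:10-15:45.
Diego ∩ Sven ∩ Zane ∩ Ravi ∩ Sam: 15:35-15:45.
Those are the intersection windows.
No common window is at least 40 minutes long.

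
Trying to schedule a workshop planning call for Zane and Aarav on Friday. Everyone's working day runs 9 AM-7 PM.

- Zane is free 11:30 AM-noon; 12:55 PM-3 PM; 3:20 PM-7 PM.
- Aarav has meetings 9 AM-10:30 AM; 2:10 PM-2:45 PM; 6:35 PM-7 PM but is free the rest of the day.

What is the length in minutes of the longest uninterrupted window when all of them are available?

195

Zane free: 11:30-12:00, 12:55-15:00, 15:20-19:00.
Aarav free: 10:30-14:10, 14:45-18:35 (invert busy blocks within the working day).
Zane ∩ Aarav: 11:30-12:00, 12:55-14:10, 14:45-15:00, 15:20-18:35.
The longest is 15:20-18:35 at 195 minutes.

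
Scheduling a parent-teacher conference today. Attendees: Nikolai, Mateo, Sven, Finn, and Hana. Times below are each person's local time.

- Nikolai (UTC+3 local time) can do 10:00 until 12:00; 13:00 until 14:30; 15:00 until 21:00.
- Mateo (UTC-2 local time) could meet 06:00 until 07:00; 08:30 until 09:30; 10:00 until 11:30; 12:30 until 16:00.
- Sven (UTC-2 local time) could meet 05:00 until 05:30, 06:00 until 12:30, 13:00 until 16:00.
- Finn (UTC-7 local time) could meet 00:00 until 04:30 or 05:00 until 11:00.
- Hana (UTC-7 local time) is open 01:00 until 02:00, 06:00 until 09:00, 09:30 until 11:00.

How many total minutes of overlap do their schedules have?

240

Nikolai in UTC: 07:00-09:00, 10:00-11:30, 12:00-18:00 (subtract 3h to convert from UTC+3).
Mateo in UTC: 08:00-09:00, 10:30-11:30, 12:00-13:30, 14:30-18:00 (add 2h to convert from UTC-2).
Sven in UTC: 07:00-07:30, 08:00-14:30, 15:00-18:00 (add 2h to convert from UTC-2).
Finn in UTC: 07:00-11:30, 12:00-18:00 (add 7h to convert from UTC-7).
Hana in UTC: 08:00-09:00, 13:00-16:00, 16:30-18:00 (add 7h to convert from UTC-7).
Nikolai ∩ Mateo: 08:00-09:00, 10:30-11:30, 12:00-13:30, 14:30-18:00.
Nikolai ∩ Mateo ∩ Sven: 08:00-09:00, 10:30-11:30, 12:00-13:30, 15:00-18:00.
Nikolai ∩ Mateo ∩ Sven ∩ Finn: 08:00-09:00, 10:30-11:30, 12:00-13:30, 15:00-18:00.
Nikolai ∩ Mateo ∩ Sven ∩ Finn ∩ Hana: 08:00-09:00, 13:00-13:30, 15:00-16:00, 16:30-18:00.
Summing the common windows: 60 + 30 + 60 + 90 = 240 minutes.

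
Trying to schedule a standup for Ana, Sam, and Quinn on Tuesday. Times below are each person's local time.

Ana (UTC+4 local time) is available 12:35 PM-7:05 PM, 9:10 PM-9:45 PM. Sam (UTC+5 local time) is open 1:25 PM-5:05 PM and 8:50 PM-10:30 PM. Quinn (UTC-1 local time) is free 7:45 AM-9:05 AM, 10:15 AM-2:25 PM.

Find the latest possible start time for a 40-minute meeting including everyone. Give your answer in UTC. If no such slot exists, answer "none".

11:25

Ana in UTC: 08:35-15:05, 17:10-17:45 (subtract 4h to convert from UTC+4).
Sam in UTC: 08:25-12:05, 15:50-17:30 (subtract 5h to convert from UTC+5).
Quinn in UTC: 08:45-10:05, 11:15-15:25 (add 1h to convert from UTC-1).
Ana ∩ Sam: 08:35-12:05, 17:10-17:30.
Ana ∩ Sam ∩ Quinn: 08:45-10:05, 11:15-12:05.
The last common window of at least 40 minutes is 11:15-12:05; a 40-minute meeting can start as late as 11:25 and still end by 12:05.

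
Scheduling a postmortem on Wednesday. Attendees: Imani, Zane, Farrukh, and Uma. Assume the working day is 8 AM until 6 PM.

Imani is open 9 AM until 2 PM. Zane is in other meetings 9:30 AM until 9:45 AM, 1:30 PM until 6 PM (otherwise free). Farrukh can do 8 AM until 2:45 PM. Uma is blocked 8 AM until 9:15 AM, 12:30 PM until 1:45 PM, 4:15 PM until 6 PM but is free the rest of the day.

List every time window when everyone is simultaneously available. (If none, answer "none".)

09:15-09:30, 09:45-12:30

Imani free: 09:00-14:00.
Zane free: 08:00-09:30, 09:45-13:30 (invert busy blocks within the working day).
Farrukh free: 08:00-14:45.
Uma free: 09:15-12:30, 13:45-16:15 (invert busy blocks within the working day).
Imani ∩ Zane: 09:00-09:30, 09:45-13:30.
Imani ∩ Zane ∩ Farrukh: 09:00-09:30, 09:45-13:30.
Imani ∩ Zane ∩ Farrukh ∩ Uma: 09:15-09:30, 09:45-12:30.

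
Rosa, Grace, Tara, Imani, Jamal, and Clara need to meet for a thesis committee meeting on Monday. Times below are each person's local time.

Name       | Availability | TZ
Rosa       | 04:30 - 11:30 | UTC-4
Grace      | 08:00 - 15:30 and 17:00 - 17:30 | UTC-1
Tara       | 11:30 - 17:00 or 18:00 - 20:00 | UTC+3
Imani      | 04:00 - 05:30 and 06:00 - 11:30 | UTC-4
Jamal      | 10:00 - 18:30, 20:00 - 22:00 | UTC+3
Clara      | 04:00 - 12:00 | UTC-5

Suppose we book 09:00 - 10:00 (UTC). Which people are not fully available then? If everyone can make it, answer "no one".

Rosa in UTC: 08:30-15:30 (add 4h to convert from UTC-4).
Grace in UTC: 09:00-16:30, 18:00-18:30 (add 1h to convert from UTC-1).
Tara in UTC: 08:30-14:00, 15:00-17:00 (subtract 3h to convert from UTC+3).
Imani in UTC: 08:00-09:30, 10:00-15:30 (add 4h to convert from UTC-4).
Jamal in UTC: 07:00-15:30, 17:00-19:00 (subtract 3h to convert from UTC+3).
Clara in UTC: 09:00-17:00 (add 5h to convert from UTC-5).
Rosa: free for 09:00-10:00. Grace: free for 09:00-10:00. Tara: free for 09:00-10:00. Imani: not fully free for 09:00-10:00. Jamal: free for 09:00-10:00. Clara: free for 09:00-10:00.

Imani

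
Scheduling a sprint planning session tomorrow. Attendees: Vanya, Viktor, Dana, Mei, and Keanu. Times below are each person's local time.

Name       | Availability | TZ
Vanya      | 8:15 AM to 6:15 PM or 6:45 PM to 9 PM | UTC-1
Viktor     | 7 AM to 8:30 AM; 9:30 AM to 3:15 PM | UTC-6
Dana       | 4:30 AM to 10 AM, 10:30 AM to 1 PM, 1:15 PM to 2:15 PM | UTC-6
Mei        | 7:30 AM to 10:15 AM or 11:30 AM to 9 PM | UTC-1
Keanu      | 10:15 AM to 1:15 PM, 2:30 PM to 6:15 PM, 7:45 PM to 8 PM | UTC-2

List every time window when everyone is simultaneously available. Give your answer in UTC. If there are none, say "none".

13:00-14:30, 16:30-19:00, 19:45-20:15

Vanya in UTC: 09:15-19:15, 19:45-22:00 (add 1h to convert from UTC-1).
Viktor in UTC: 13:00-14:30, 15:30-21:15 (add 6h to convert from UTC-6).
Dana in UTC: 10:30-16:00, 16:30-19:00, 19:15-20:15 (add 6h to convert from UTC-6).
Mei in UTC: 08:30-11:15, 12:30-22:00 (add 1h to convert from UTC-1).
Keanu in UTC: 12:15-15:15, 16:30-20:15, 21:45-22:00 (add 2h to convert from UTC-2).
Vanya ∩ Viktor: 13:00-14:30, 15:30-19:15, 19:45-21:15.
Vanya ∩ Viktor ∩ Dana: 13:00-14:30, 15:30-16:00, 16:30-19:00, 19:45-20:15.
Vanya ∩ Viktor ∩ Dana ∩ Mei: 13:00-14:30, 15:30-16:00, 16:30-19:00, 19:45-20:15.
Vanya ∩ Viktor ∩ Dana ∩ Mei ∩ Keanu: 13:00-14:30, 16:30-19:00, 19:45-20:15.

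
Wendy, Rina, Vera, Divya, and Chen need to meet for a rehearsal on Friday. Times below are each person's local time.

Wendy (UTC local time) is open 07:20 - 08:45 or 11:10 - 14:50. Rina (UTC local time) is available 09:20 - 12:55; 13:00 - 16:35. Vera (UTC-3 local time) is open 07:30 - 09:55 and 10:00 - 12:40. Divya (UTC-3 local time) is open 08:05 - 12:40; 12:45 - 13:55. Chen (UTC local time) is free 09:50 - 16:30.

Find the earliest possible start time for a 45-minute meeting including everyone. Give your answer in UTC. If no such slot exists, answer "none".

Wendy in UTC: 07:20-08:45, 11:10-14:50.
Rina in UTC: 09:20-12:55, 13:00-16:35.
Vera in UTC: 10:30-12:55, 13:00-15:40 (add 3h to convert from UTC-3).
Divya in UTC: 11:05-15:40, 15:45-16:55 (add 3h to convert from UTC-3).
Chen in UTC: 09:50-16:30.
Wendy ∩ Rina: 11:10-12:55, 13:00-14:50.
Wendy ∩ Rina ∩ Vera: 11:10-12:55, 13:00-14:50.
Wendy ∩ Rina ∩ Vera ∩ Divya: 11:10-12:55, 13:00-14:50.
Wendy ∩ Rina ∩ Vera ∩ Divya ∩ Chen: 11:10-12:55, 13:00-14:50.
The first common window of at least 45 minutes is 11:10-12:55, so the earliest start is 11:10.

11:10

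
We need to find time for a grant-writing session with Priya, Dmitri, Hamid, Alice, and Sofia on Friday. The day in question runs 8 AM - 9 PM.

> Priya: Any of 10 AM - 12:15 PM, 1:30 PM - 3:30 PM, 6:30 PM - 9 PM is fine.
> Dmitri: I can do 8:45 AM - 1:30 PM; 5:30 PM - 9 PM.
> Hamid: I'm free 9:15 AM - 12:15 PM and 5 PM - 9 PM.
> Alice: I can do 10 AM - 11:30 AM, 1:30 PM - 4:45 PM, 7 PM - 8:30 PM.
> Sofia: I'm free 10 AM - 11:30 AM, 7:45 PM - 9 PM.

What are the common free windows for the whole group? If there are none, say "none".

Priya ∩ Dmitri: 10:00-12:15, 18:30-21:00.
Priya ∩ Dmitri ∩ Hamid: 10:00-12:15, 18:30-21:00.
Priya ∩ Dmitri ∩ Hamid ∩ Alice: 10:00-11:30, 19:00-20:30.
Priya ∩ Dmitri ∩ Hamid ∩ Alice ∩ Sofia: 10:00-11:30, 19:45-20:30.
So the common availability across everyone is 10:00-11:30, 19:45-20:30.

10:00-11:30, 19:45-20:30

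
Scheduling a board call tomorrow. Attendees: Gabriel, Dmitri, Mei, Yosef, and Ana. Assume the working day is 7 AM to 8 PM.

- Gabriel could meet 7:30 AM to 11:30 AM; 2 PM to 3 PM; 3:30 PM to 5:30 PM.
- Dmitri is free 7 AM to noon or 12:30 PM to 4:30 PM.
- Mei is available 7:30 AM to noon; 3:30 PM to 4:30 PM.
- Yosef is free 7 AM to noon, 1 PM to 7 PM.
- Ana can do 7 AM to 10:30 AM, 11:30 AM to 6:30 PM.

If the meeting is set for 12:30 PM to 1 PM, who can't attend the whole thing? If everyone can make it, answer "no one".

Gabriel, Mei, Yosef

Gabriel: not fully free for 12:30-13:00. Dmitri: free for 12:30-13:00. Mei: not fully free for 12:30-13:00. Yosef: not fully free for 12:30-13:00. Ana: free for 12:30-13:00.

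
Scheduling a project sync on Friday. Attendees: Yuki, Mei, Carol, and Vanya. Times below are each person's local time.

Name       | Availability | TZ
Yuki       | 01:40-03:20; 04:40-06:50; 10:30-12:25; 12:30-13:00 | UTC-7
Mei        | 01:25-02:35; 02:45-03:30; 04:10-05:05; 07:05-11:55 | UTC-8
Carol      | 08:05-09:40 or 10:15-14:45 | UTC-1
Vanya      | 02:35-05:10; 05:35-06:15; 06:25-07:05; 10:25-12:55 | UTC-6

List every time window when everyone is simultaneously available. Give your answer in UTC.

Yuki in UTC: 08:40-10:20, 11:40-13:50, 17:30-19:25, 19:30-20:00 (add 7h to convert from UTC-7).
Mei in UTC: 09:25-10:35, 10:45-11:30, 12:10-13:05, 15:05-19:55 (add 8h to convert from UTC-8).
Carol in UTC: 09:05-10:40, 11:15-15:45 (add 1h to convert from UTC-1).
Vanya in UTC: 08:35-11:10, 11:35-12:15, 12:25-13:05, 16:25-18:55 (add 6h to convert from UTC-6).
Yuki ∩ Mei: 09:25-10:20, 12:10-13:05, 17:30-19:25, 19:30-19:55.
Yuki ∩ Mei ∩ Carol: 09:25-10:20, 12:10-13:05.
Yuki ∩ Mei ∩ Carol ∩ Vanya: 09:25-10:20, 12:10-12:15, 12:25-13:05.

09:25-10:20, 12:10-12:15, 12:25-13:05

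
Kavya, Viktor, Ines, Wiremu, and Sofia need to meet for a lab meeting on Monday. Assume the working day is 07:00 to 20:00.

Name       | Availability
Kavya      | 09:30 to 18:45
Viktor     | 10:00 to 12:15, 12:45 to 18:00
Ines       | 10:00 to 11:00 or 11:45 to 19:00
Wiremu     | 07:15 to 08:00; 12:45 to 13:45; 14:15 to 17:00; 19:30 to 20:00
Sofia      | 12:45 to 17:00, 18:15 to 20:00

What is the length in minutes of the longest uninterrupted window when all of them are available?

165

Kavya ∩ Viktor: 10:00-12:15, 12:45-18:00.
Kavya ∩ Viktor ∩ Ines: 10:00-11:00, 11:45-12:15, 12:45-18:00.
Kavya ∩ Viktor ∩ Ines ∩ Wiremu: 12:45-13:45, 14:15-17:00.
Kavya ∩ Viktor ∩ Ines ∩ Wiremu ∩ Sofia: 12:45-13:45, 14:15-17:00.
So the common availability across everyone is 12:45-13:45, 14:15-17:00.
The longest is 14:15-17:00 at 165 minutes.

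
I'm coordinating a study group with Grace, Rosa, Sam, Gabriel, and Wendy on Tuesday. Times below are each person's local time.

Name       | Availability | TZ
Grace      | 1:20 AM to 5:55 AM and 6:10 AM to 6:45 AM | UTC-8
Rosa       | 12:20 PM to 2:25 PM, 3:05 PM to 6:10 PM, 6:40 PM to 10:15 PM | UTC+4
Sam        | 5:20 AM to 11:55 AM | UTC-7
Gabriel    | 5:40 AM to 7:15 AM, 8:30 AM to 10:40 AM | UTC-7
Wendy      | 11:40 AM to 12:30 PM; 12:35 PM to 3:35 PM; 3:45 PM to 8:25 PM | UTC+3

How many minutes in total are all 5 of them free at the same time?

70

Grace in UTC: 09:20-13:55, 14:10-14:45 (add 8h to convert from UTC-8).
Rosa in UTC: 08:20-10:25, 11:05-14:10, 14:40-18:15 (subtract 4h to convert from UTC+4).
Sam in UTC: 12:20-18:55 (add 7h to convert from UTC-7).
Gabriel in UTC: 12:40-14:15, 15:30-17:40 (add 7h to convert from UTC-7).
Wendy in UTC: 08:40-09:30, 09:35-12:35, 12:45-17:25 (subtract 3h to convert from UTC+3).
Grace ∩ Rosa: 09:20-10:25, 11:05-13:55, 14:40-14:45.
Grace ∩ Rosa ∩ Sam: 12:20-13:55, 14:40-14:45.
Grace ∩ Rosa ∩ Sam ∩ Gabriel: 12:40-13:55.
Grace ∩ Rosa ∩ Sam ∩ Gabriel ∩ Wendy: 12:45-13:55.
That's a single block of 70 minutes.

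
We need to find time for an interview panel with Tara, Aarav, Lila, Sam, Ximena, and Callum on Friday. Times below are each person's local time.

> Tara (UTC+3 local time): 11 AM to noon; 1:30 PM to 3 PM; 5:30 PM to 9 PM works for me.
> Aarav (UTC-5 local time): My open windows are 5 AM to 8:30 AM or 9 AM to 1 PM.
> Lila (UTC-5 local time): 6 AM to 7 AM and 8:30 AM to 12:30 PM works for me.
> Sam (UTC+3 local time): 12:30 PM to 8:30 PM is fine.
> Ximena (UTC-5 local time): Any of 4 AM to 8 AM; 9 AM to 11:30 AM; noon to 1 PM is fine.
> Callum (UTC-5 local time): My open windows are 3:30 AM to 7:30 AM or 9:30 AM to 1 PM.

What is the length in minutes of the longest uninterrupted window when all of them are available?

120

Tara in UTC: 08:00-09:00, 10:30-12:00, 14:30-18:00 (subtract 3h to convert from UTC+3).
Aarav in UTC: 10:00-13:30, 14:00-18:00 (add 5h to convert from UTC-5).
Lila in UTC: 11:00-12:00, 13:30-17:30 (add 5h to convert from UTC-5).
Sam in UTC: 09:30-17:30 (subtract 3h to convert from UTC+3).
Ximena in UTC: 09:00-13:00, 14:00-16:30, 17:00-18:00 (add 5h to convert from UTC-5).
Callum in UTC: 08:30-12:30, 14:30-18:00 (add 5h to convert from UTC-5).
Tara ∩ Aarav: 10:30-12:00, 14:30-18:00.
Tara ∩ Aarav ∩ Lila: 11:00-12:00, 14:30-17:30.
Tara ∩ Aarav ∩ Lila ∩ Sam: 11:00-12:00, 14:30-17:30.
Tara ∩ Aarav ∩ Lila ∩ Sam ∩ Ximena: 11:00-12:00, 14:30-16:30, 17:00-17:30.
Tara ∩ Aarav ∩ Lila ∩ Sam ∩ Ximena ∩ Callum: 11:00-12:00, 14:30-16:30, 17:00-17:30.
The longest is 14:30-16:30 at 120 minutes.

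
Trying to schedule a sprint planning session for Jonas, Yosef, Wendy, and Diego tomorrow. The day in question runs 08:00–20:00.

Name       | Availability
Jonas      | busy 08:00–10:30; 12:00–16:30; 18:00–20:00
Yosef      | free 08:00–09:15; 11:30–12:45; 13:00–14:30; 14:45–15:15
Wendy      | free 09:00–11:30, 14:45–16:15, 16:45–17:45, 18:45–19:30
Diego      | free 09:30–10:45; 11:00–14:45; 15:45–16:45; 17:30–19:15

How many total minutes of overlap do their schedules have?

Jonas free: 10:30-12:00, 16:30-18:00 (invert busy blocks within the working day).
Yosef free: 08:00-09:15, 11:30-12:45, 13:00-14:30, 14:45-15:15.
Wendy free: 09:00-11:30, 14:45-16:15, 16:45-17:45, 18:45-19:30.
Diego free: 09:30-10:45, 11:00-14:45, 15:45-16:45, 17:30-19:15.
Jonas ∩ Yosef: 11:30-12:00.
Jonas ∩ Yosef ∩ Wendy: ∅.
Jonas ∩ Yosef ∩ Wendy ∩ Diego: ∅.
There is no time when everyone is free.
There is no common window, so the total is 0 minutes.

0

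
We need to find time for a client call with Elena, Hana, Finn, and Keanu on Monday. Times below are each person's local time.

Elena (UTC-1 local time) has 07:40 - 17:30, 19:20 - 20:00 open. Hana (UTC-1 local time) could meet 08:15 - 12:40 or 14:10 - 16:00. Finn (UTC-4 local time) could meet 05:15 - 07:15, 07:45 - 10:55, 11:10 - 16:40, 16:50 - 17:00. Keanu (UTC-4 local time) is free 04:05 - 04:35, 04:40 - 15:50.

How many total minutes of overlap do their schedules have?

Elena in UTC: 08:40-18:30, 20:20-21:00 (add 1h to convert from UTC-1).
Hana in UTC: 09:15-13:40, 15:10-17:00 (add 1h to convert from UTC-1).
Finn in UTC: 09:15-11:15, 11:45-14:55, 15:10-20:40, 20:50-21:00 (add 4h to convert from UTC-4).
Keanu in UTC: 08:05-08:35, 08:40-19:50 (add 4h to convert from UTC-4).
Elena ∩ Hana: 09:15-13:40, 15:10-17:00.
Elena ∩ Hana ∩ Finn: 09:15-11:15, 11:45-13:40, 15:10-17:00.
Elena ∩ Hana ∩ Finn ∩ Keanu: 09:15-11:15, 11:45-13:40, 15:10-17:00.
Summing the common windows: 120 + 115 + 110 = 345 minutes.

345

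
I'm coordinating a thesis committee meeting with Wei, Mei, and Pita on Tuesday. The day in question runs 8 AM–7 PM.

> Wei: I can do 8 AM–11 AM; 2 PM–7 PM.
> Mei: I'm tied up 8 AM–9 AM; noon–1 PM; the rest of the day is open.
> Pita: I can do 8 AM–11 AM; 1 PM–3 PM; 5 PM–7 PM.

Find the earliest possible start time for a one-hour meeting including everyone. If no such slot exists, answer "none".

09:00

Wei free: 08:00-11:00, 14:00-19:00.
Mei free: 09:00-12:00, 13:00-19:00 (invert busy blocks within the working day).
Pita free: 08:00-11:00, 13:00-15:00, 17:00-19:00.
Wei ∩ Mei: 09:00-11:00, 14:00-19:00.
Wei ∩ Mei ∩ Pita: 09:00-11:00, 14:00-15:00, 17:00-19:00.
So the common availability across everyone is 09:00-11:00, 14:00-15:00, 17:00-19:00.
The first common window of at least 60 minutes is 09:00-11:00, so the earliest start is 09:00.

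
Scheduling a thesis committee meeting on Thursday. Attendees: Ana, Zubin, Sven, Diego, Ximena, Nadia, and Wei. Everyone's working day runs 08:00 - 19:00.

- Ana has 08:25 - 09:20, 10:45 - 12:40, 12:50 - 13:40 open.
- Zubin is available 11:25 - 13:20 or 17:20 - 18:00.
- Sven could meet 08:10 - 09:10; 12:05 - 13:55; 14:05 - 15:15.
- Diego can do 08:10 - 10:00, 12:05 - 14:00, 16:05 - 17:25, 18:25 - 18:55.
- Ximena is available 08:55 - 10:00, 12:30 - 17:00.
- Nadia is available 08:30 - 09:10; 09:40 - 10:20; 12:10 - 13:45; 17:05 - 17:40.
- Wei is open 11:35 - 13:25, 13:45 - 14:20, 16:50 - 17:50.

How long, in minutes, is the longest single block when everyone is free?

30

Ana ∩ Zubin: 11:25-12:40, 12:50-13:20.
Ana ∩ Zubin ∩ Sven: 12:05-12:40, 12:50-13:20.
Ana ∩ Zubin ∩ Sven ∩ Diego: 12:05-12:40, 12:50-13:20.
Ana ∩ Zubin ∩ Sven ∩ Diego ∩ Ximena: 12:30-12:40, 12:50-13:20.
Ana ∩ Zubin ∩ Sven ∩ Diego ∩ Ximena ∩ Nadia: 12:30-12:40, 12:50-13:20.
Ana ∩ Zubin ∩ Sven ∩ Diego ∩ Ximena ∩ Nadia ∩ Wei: 12:30-12:40, 12:50-13:20.
So the common availability across everyone is 12:30-12:40, 12:50-13:20.
The longest is 12:50-13:20 at 30 minutes.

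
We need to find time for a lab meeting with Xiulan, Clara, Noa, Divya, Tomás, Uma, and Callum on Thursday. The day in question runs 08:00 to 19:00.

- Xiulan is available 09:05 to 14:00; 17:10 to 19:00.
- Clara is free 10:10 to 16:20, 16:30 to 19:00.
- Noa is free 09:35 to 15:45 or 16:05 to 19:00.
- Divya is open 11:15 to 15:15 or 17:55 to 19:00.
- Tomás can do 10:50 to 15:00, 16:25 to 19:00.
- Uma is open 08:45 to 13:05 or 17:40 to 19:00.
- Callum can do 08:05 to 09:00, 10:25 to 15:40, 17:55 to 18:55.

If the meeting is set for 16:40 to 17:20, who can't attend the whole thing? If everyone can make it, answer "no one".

Callum, Divya, Uma, Xiulan

Xiulan: not fully free for 16:40-17:20. Clara: free for 16:40-17:20. Noa: free for 16:40-17:20. Divya: not fully free for 16:40-17:20. Tomás: free for 16:40-17:20. Uma: not fully free for 16:40-17:20. Callum: not fully free for 16:40-17:20.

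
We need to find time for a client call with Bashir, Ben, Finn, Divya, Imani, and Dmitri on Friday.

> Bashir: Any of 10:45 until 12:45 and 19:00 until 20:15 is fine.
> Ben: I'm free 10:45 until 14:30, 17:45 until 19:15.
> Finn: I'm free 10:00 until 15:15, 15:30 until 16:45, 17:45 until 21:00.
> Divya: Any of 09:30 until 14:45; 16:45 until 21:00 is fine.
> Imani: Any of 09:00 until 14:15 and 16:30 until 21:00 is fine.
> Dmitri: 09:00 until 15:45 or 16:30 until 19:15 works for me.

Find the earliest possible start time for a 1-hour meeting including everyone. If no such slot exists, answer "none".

Bashir ∩ Ben: 10:45-12:45, 19:00-19:15.
Bashir ∩ Ben ∩ Finn: 10:45-12:45, 19:00-19:15.
Bashir ∩ Ben ∩ Finn ∩ Divya: 10:45-12:45, 19:00-19:15.
Bashir ∩ Ben ∩ Finn ∩ Divya ∩ Imani: 10:45-12:45, 19:00-19:15.
Bashir ∩ Ben ∩ Finn ∩ Divya ∩ Imani ∩ Dmitri: 10:45-12:45, 19:00-19:15.
The first common window of at least 60 minutes is 10:45-12:45, so the earliest start is 10:45.

10:45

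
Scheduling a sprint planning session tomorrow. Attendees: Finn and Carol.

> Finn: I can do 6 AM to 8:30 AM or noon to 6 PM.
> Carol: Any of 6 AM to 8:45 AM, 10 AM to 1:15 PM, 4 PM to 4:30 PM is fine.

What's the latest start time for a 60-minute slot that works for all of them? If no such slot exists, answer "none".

12:15

Finn ∩ Carol: 06:00-08:30, 12:00-13:15, 16:00-16:30.
So the common availability across everyone is 06:00-08:30, 12:00-13:15, 16:00-16:30.
The last common window of at least 60 minutes is 12:00-13:15; a 60-minute meeting can start as late as 12:15 and still end by 13:15.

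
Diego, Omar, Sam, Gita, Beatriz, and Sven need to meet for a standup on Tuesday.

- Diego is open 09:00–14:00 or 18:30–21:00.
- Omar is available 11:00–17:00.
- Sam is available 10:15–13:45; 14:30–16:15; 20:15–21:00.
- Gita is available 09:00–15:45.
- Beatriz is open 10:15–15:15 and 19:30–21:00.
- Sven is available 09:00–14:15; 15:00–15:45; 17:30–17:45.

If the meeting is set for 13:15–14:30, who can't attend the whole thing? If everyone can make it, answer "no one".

Diego, Sam, Sven

Diego: not fully free for 13:15-14:30. Omar: free for 13:15-14:30. Sam: not fully free for 13:15-14:30. Gita: free for 13:15-14:30. Beatriz: free for 13:15-14:30. Sven: not fully free for 13:15-14:30.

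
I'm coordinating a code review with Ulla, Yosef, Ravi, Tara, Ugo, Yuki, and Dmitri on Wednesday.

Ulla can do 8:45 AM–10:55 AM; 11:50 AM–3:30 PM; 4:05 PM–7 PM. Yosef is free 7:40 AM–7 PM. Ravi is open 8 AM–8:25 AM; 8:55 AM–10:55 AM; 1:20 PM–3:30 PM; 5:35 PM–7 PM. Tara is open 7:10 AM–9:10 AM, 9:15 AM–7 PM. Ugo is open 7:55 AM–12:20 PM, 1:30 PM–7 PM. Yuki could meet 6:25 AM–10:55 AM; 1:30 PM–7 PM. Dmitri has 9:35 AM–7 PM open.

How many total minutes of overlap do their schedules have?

Ulla ∩ Yosef: 08:45-10:55, 11:50-15:30, 16:05-19:00.
Ulla ∩ Yosef ∩ Ravi: 08:55-10:55, 13:20-15:30, 17:35-19:00.
Ulla ∩ Yosef ∩ Ravi ∩ Tara: 08:55-09:10, 09:15-10:55, 13:20-15:30, 17:35-19:00.
Ulla ∩ Yosef ∩ Ravi ∩ Tara ∩ Ugo: 08:55-09:10, 09:15-10:55, 13:30-15:30, 17:35-19:00.
Ulla ∩ Yosef ∩ Ravi ∩ Tara ∩ Ugo ∩ Yuki: 08:55-09:10, 09:15-10:55, 13:30-15:30, 17:35-19:00.
Ulla ∩ Yosef ∩ Ravi ∩ Tara ∩ Ugo ∩ Yuki ∩ Dmitri: 09:35-10:55, 13:30-15:30, 17:35-19:00.
So the common availability across everyone is 09:35-10:55, 13:30-15:30, 17:35-19:00.
Summing the common windows: 80 + 120 + 85 = 285 minutes.

285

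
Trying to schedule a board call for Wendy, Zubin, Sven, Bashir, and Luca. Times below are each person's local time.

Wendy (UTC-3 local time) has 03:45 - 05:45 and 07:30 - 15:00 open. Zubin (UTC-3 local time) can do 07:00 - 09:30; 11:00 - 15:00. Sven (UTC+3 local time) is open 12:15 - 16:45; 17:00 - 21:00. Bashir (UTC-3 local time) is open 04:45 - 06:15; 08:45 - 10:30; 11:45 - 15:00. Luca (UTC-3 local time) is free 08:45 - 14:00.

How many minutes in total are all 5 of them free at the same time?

180

Wendy in UTC: 06:45-08:45, 10:30-18:00 (add 3h to convert from UTC-3).
Zubin in UTC: 10:00-12:30, 14:00-18:00 (add 3h to convert from UTC-3).
Sven in UTC: 09:15-13:45, 14:00-18:00 (subtract 3h to convert from UTC+3).
Bashir in UTC: 07:45-09:15, 11:45-13:30, 14:45-18:00 (add 3h to convert from UTC-3).
Luca in UTC: 11:45-17:00 (add 3h to convert from UTC-3).
Wendy ∩ Zubin: 10:30-12:30, 14:00-18:00.
Wendy ∩ Zubin ∩ Sven: 10:30-12:30, 14:00-18:00.
Wendy ∩ Zubin ∩ Sven ∩ Bashir: 11:45-12:30, 14:45-18:00.
Wendy ∩ Zubin ∩ Sven ∩ Bashir ∩ Luca: 11:45-12:30, 14:45-17:00.
Summing the common windows: 45 + 135 = 180 minutes.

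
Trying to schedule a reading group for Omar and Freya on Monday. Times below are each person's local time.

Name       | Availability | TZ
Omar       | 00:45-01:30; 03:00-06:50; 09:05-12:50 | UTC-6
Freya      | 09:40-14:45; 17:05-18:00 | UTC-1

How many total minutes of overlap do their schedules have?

Omar in UTC: 06:45-07:30, 09:00-12:50, 15:05-18:50 (add 6h to convert from UTC-6).
Freya in UTC: 10:40-15:45, 18:05-19:00 (add 1h to convert from UTC-1).
Omar ∩ Freya: 10:40-12:50, 15:05-15:45, 18:05-18:50.
Summing the common windows: 130 + 40 + 45 = 215 minutes.

215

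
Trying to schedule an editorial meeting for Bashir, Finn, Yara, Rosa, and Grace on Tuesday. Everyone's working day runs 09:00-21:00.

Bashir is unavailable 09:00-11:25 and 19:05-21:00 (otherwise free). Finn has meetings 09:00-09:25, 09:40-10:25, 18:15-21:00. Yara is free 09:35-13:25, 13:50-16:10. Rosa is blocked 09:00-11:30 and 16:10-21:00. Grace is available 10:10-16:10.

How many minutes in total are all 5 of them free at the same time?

255

Bashir free: 11:25-19:05 (invert busy blocks within the working day).
Finn free: 09:25-09:40, 10:25-18:15 (invert busy blocks within the working day).
Yara free: 09:35-13:25, 13:50-16:10.
Rosa free: 11:30-16:10 (invert busy blocks within the working day).
Grace free: 10:10-16:10.
Bashir ∩ Finn: 11:25-18:15.
Bashir ∩ Finn ∩ Yara: 11:25-13:25, 13:50-16:10.
Bashir ∩ Finn ∩ Yara ∩ Rosa: 11:30-13:25, 13:50-16:10.
Bashir ∩ Finn ∩ Yara ∩ Rosa ∩ Grace: 11:30-13:25, 13:50-16:10.
Summing the common windows: 115 + 140 = 255 minutes.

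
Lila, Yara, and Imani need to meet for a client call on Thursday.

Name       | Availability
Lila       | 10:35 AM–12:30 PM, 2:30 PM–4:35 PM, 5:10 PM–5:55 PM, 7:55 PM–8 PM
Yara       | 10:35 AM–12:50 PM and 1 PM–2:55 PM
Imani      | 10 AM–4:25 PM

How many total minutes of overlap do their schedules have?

Lila ∩ Yara: 10:35-12:30, 14:30-14:55.
Lila ∩ Yara ∩ Imani: 10:35-12:30, 14:30-14:55.
Summing the common windows: 115 + 25 = 140 minutes.

140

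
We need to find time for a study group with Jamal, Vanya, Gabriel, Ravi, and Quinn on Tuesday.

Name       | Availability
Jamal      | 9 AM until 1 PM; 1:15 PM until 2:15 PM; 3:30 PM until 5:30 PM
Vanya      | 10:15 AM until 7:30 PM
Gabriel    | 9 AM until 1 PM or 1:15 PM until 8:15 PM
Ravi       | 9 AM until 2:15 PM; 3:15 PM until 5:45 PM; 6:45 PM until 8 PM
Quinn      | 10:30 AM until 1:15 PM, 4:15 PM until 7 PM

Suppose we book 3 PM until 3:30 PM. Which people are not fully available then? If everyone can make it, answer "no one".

Jamal, Quinn, Ravi

Jamal: not fully free for 15:00-15:30. Vanya: free for 15:00-15:30. Gabriel: free for 15:00-15:30. Ravi: not fully free for 15:00-15:30. Quinn: not fully free for 15:00-15:30.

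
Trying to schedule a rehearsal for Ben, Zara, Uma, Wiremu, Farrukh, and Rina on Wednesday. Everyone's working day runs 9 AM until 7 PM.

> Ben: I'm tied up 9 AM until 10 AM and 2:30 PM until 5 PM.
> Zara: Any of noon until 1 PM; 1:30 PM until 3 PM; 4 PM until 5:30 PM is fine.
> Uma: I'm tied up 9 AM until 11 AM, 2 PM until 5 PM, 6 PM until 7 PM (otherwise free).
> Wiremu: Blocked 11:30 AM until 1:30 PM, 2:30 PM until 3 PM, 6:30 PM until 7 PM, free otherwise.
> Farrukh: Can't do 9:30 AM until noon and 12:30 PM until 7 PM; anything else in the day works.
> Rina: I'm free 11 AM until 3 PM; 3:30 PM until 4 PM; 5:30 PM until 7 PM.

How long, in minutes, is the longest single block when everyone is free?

Ben free: 10:00-14:30, 17:00-19:00 (invert busy blocks within the working day).
Zara free: 12:00-13:00, 13:30-15:00, 16:00-17:30.
Uma free: 11:00-14:00, 17:00-18:00 (invert busy blocks within the working day).
Wiremu free: 09:00-11:30, 13:30-14:30, 15:00-18:30 (invert busy blocks within the working day).
Farrukh free: 09:00-09:30, 12:00-12:30 (invert busy blocks within the working day).
Rina free: 11:00-15:00, 15:30-16:00, 17:30-19:00.
Ben ∩ Zara: 12:00-13:00, 13:30-14:30, 17:00-17:30.
Ben ∩ Zara ∩ Uma: 12:00-13:00, 13:30-14:00, 17:00-17:30.
Ben ∩ Zara ∩ Uma ∩ Wiremu: 13:30-14:00, 17:00-17:30.
Ben ∩ Zara ∩ Uma ∩ Wiremu ∩ Farrukh: ∅.
Ben ∩ Zara ∩ Uma ∩ Wiremu ∩ Farrukh ∩ Rina: ∅.
There is no time when everyone is free.
No common window exists, so the longest block is 0 minutes.

0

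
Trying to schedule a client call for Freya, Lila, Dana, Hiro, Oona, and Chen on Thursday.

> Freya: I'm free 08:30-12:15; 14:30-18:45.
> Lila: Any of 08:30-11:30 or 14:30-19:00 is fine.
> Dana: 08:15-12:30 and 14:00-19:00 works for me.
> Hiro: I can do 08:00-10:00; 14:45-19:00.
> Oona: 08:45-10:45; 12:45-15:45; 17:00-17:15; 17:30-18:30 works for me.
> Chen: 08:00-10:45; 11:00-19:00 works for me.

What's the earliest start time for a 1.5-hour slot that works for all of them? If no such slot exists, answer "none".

Freya ∩ Lila: 08:30-11:30, 14:30-18:45.
Freya ∩ Lila ∩ Dana: 08:30-11:30, 14:30-18:45.
Freya ∩ Lila ∩ Dana ∩ Hiro: 08:30-10:00, 14:45-18:45.
Freya ∩ Lila ∩ Dana ∩ Hiro ∩ Oona: 08:45-10:00, 14:45-15:45, 17:00-17:15, 17:30-18:30.
Freya ∩ Lila ∩ Dana ∩ Hiro ∩ Oona ∩ Chen: 08:45-10:00, 14:45-15:45, 17:00-17:15, 17:30-18:30.
No common window is at least 90 minutes long.

none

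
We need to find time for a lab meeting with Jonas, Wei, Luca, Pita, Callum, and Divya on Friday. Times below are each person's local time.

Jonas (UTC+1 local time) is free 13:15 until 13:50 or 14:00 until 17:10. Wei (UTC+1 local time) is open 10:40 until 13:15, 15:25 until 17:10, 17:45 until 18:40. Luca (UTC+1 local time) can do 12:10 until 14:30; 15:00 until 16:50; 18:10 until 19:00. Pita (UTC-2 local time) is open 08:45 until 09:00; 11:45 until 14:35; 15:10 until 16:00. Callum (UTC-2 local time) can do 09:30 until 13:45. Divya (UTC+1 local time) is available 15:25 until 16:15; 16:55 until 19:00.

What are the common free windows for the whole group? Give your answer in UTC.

Jonas in UTC: 12:15-12:50, 13:00-16:10 (subtract 1h to convert from UTC+1).
Wei in UTC: 09:40-12:15, 14:25-16:10, 16:45-17:40 (subtract 1h to convert from UTC+1).
Luca in UTC: 11:10-13:30, 14:00-15:50, 17:10-18:00 (subtract 1h to convert from UTC+1).
Pita in UTC: 10:45-11:00, 13:45-16:35, 17:10-18:00 (add 2h to convert from UTC-2).
Callum in UTC: 11:30-15:45 (add 2h to convert from UTC-2).
Divya in UTC: 14:25-15:15, 15:55-18:00 (subtract 1h to convert from UTC+1).
Jonas ∩ Wei: 14:25-16:10.
Jonas ∩ Wei ∩ Luca: 14:25-15:50.
Jonas ∩ Wei ∩ Luca ∩ Pita: 14:25-15:50.
Jonas ∩ Wei ∩ Luca ∩ Pita ∩ Callum: 14:25-15:45.
Jonas ∩ Wei ∩ Luca ∩ Pita ∩ Callum ∩ Divya: 14:25-15:15.
So the common availability across everyone is 14:25-15:15.

14:25-15:15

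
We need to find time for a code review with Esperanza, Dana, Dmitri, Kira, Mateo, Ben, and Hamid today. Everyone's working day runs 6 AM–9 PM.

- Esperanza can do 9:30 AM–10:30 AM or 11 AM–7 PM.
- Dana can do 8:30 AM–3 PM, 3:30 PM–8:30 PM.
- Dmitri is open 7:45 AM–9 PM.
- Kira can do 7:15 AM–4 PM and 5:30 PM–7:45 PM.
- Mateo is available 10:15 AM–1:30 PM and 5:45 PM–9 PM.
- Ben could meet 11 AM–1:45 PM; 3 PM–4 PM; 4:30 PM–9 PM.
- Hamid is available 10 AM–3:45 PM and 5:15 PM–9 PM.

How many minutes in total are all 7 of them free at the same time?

225

Esperanza ∩ Dana: 09:30-10:30, 11:00-15:00, 15:30-19:00.
Esperanza ∩ Dana ∩ Dmitri: 09:30-10:30, 11:00-15:00, 15:30-19:00.
Esperanza ∩ Dana ∩ Dmitri ∩ Kira: 09:30-10:30, 11:00-15:00, 15:30-16:00, 17:30-19:00.
Esperanza ∩ Dana ∩ Dmitri ∩ Kira ∩ Mateo: 10:15-10:30, 11:00-13:30, 17:45-19:00.
Esperanza ∩ Dana ∩ Dmitri ∩ Kira ∩ Mateo ∩ Ben: 11:00-13:30, 17:45-19:00.
Esperanza ∩ Dana ∩ Dmitri ∩ Kira ∩ Mateo ∩ Ben ∩ Hamid: 11:00-13:30, 17:45-19:00.
Summing the common windows: 150 + 75 = 225 minutes.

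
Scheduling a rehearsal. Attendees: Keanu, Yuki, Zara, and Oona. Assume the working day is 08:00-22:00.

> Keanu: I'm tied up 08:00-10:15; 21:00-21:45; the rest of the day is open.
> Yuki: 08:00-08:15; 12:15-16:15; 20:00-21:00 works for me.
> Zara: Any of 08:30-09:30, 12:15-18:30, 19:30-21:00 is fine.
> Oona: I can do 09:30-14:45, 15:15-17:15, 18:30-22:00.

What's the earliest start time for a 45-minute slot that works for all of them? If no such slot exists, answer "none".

12:15

Keanu free: 10:15-21:00, 21:45-22:00 (invert busy blocks within the working day).
Yuki free: 08:00-08:15, 12:15-16:15, 20:00-21:00.
Zara free: 08:30-09:30, 12:15-18:30, 19:30-21:00.
Oona free: 09:30-14:45, 15:15-17:15, 18:30-22:00.
Keanu ∩ Yuki: 12:15-16:15, 20:00-21:00.
Keanu ∩ Yuki ∩ Zara: 12:15-16:15, 20:00-21:00.
Keanu ∩ Yuki ∩ Zara ∩ Oona: 12:15-14:45, 15:15-16:15, 20:00-21:00.
So the common availability across everyone is 12:15-14:45, 15:15-16:15, 20:00-21:00.
The first common window of at least 45 minutes is 12:15-14:45, so the earliest start is 12:15.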